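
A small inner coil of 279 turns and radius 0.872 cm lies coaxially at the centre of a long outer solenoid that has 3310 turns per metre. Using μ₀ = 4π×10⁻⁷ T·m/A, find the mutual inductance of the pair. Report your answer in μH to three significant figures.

M ≈ 277 μH

The outer solenoid produces a uniform field B₁ = μ₀n₁I₁ across the inner coil,
so the flux linkage is N₂Φ = N₂B₁A₂ = μ₀n₁N₂A₂·I₁, giving M = μ₀n₁N₂A₂.
A₂ = πr² = π(8.720×10^-3 m)² = 2.389×10^-4 m².
M = (4π×10⁻⁷)(3310)(279)(2.389×10^-4) = 2.772×10^-4 H.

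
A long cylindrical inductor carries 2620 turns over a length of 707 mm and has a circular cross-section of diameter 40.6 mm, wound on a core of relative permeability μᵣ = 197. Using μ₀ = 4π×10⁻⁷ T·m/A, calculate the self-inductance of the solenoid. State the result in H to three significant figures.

A = π(d/2)² = π(2.030×10^-2 m)² = 1.2946×10^-3 m².
For a long solenoid, L = μ₀μᵣN²A/ℓ.
L = (4π×10⁻⁷)(197)(2620)²(1.2946×10^-3)/(0.707 m) = 3.112 H.

L ≈ 3.11 H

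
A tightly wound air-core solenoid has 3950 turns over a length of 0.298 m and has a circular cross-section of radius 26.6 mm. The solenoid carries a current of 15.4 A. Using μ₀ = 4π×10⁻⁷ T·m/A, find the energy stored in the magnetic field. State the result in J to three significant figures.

U ≈ 17.3 J

A = πr² = π(2.660×10^-2 m)² = 2.223×10^-3 m².
L = μ₀N²A/ℓ = (4π×10⁻⁷)(3950)²(2.223×10^-3)/(0.298) = 0.1463 H.
U = ½LI² = ½(0.1463)(15.4)² = 17.34 J.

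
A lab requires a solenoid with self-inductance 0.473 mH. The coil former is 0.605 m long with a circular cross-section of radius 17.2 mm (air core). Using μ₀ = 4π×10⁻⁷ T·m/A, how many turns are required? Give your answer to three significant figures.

N ≈ 495 turns

A = πr² = π(1.720×10^-2 m)² = 9.294×10^-4 m².
From L = μ₀N²A/ℓ, N = √(Lℓ / (μ₀A)).
N = √[(4.730×10^-4)(0.605) / ((4π×10⁻⁷)×9.294×10^-4)] = √(2.450×10^5) ≈ 495.0.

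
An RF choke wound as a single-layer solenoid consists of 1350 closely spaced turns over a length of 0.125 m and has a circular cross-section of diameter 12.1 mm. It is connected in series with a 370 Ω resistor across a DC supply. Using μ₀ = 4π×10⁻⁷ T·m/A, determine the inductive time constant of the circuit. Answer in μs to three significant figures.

τ ≈ 5.69 μs

A = π(d/2)² = π(6.050×10^-3 m)² = 1.150×10^-4 m².
L = μ₀N²A/ℓ = (4π×10⁻⁷)(1350)²(1.150×10^-4)/(0.125) = 2.107×10^-3 H.
τ = L/R = (2.107×10^-3)/(370) = 5.694×10^-6 s.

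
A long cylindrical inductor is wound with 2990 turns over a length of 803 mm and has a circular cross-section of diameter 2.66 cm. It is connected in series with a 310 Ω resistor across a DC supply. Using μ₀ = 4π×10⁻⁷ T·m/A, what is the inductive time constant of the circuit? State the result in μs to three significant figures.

τ ≈ 25.1 μs

A = π(d/2)² = π(1.330×10^-2 m)² = 5.557×10^-4 m².
L = μ₀N²A/ℓ = (4π×10⁻⁷)(2990)²(5.557×10^-4)/(0.803) = 7.7748×10^-3 H.
τ = L/R = (7.7748×10^-3)/(310) = 2.508×10^-5 s.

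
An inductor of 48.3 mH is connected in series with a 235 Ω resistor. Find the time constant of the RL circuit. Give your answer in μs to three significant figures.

τ ≈ 206 μs

τ = L/R = (4.830×10^-2 H)/(235 Ω) = 2.055×10^-4 s.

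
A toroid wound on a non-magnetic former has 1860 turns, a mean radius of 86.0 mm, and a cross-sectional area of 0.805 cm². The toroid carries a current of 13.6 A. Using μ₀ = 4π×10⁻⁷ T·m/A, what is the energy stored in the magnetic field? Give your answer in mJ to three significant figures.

U ≈ 59.9 mJ

L = μ₀N²A/(2πR) = (4π×10⁻⁷)(1860)²(8.050×10^-5)/(2π×8.600×10^-2) = 6.477×10^-4 H.
U = ½LI² = ½(6.477×10^-4)(13.6)² = 5.990×10^-2 J.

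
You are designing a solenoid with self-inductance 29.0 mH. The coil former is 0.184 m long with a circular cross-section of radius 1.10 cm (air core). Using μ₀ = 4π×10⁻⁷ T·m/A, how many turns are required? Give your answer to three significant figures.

N ≈ 3340 turns

A = πr² = π(1.100×10^-2 m)² = 3.801×10^-4 m².
From L = μ₀N²A/ℓ, N = √(Lℓ / (μ₀A)).
N = √[(2.900×10^-2)(0.184) / ((4π×10⁻⁷)×3.801×10^-4)] = √(1.117×10^7) ≈ 3342.2.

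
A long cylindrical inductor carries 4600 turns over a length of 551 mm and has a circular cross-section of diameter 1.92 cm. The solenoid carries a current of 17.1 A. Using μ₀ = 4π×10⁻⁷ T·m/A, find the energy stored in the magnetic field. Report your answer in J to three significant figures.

A = π(d/2)² = π(9.600×10^-3 m)² = 2.895×10^-4 m².
L = μ₀N²A/ℓ = (4π×10⁻⁷)(4600)²(2.895×10^-4)/(0.551) = 1.397×10^-2 H.
U = ½LI² = ½(1.397×10^-2)(17.1)² = 2.043 J.

U ≈ 2.04 J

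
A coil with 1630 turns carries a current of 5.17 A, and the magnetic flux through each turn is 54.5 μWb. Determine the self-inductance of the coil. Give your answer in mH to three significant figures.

Self-inductance is defined by L = NΦ_B/I (flux linkage over current).
L = (1630)(5.450×10^-5 Wb)/(5.17 A) = 1.718×10^-2 H.

L ≈ 17.2 mH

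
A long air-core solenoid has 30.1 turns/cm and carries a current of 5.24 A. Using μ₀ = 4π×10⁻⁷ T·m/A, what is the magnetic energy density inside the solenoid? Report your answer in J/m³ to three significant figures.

B = μ₀nI = (4π×10⁻⁷)(3.010×10^3)(5.24) = 1.982×10^-2 T.
u = B²/(2μ₀) = (1.982×10^-2)²/(2×4π×10⁻⁷) = 156.3 J/m³.

u ≈ 156 J/m³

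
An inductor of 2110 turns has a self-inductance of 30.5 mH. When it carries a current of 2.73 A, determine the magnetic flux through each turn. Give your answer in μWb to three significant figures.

From L = NΦ_B/I, the flux per turn is Φ_B = LI/N.
Φ_B = (3.050×10^-2 H)(2.73 A)/2110 = 3.946×10^-5 Wb.

Φ_B ≈ 39.5 μWb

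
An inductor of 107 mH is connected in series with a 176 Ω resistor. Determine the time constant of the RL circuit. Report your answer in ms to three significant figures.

τ ≈ 0.608 ms

τ = L/R = (0.107 H)/(176 Ω) = 6.080×10^-4 s.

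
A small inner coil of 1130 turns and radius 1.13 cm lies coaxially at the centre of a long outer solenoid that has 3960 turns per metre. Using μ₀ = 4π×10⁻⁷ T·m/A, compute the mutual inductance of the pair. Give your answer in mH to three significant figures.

M ≈ 2.26 mH

The outer solenoid produces a uniform field B₁ = μ₀n₁I₁ across the inner coil,
so the flux linkage is N₂Φ = N₂B₁A₂ = μ₀n₁N₂A₂·I₁, giving M = μ₀n₁N₂A₂.
A₂ = πr² = π(1.130×10^-2 m)² = 4.011×10^-4 m².
M = (4π×10⁻⁷)(3960)(1130)(4.011×10^-4) = 2.256×10^-3 H.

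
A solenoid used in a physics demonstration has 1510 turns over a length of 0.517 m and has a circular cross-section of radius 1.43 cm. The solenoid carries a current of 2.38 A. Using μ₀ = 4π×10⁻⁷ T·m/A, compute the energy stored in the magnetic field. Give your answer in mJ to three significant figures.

A = πr² = π(1.430×10^-2 m)² = 6.424×10^-4 m².
L = μ₀N²A/ℓ = (4π×10⁻⁷)(1510)²(6.424×10^-4)/(0.517) = 3.560×10^-3 H.
U = ½LI² = ½(3.560×10^-3)(2.38)² = 1.008×10^-2 J.

U ≈ 10.1 mJ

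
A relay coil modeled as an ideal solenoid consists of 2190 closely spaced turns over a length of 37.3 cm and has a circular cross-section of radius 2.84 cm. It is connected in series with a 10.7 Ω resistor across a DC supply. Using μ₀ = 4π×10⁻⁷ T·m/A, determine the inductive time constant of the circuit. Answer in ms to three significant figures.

A = πr² = π(2.840×10^-2 m)² = 2.534×10^-3 m².
L = μ₀N²A/ℓ = (4π×10⁻⁷)(2190)²(2.534×10^-3)/(0.373) = 4.094×10^-2 H.
τ = L/R = (4.094×10^-2)/(10.7) = 3.826×10^-3 s.

τ ≈ 3.83 ms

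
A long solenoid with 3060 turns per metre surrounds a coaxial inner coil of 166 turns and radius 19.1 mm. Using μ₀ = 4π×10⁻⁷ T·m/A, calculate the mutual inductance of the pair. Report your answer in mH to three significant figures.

The outer solenoid produces a uniform field B₁ = μ₀n₁I₁ across the inner coil,
so the flux linkage is N₂Φ = N₂B₁A₂ = μ₀n₁N₂A₂·I₁, giving M = μ₀n₁N₂A₂.
A₂ = πr² = π(1.910×10^-2 m)² = 1.146×10^-3 m².
M = (4π×10⁻⁷)(3060)(166)(1.146×10^-3) = 7.316×10^-4 H.

M ≈ 0.732 mH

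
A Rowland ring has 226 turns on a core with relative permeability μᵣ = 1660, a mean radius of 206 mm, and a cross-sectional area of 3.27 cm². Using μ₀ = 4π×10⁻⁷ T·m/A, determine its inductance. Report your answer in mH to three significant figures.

L ≈ 26.9 mH

For a thin toroid, L = μ₀μᵣN²A/(2πR).
L = (4π×10⁻⁷)(1660)(226)²(3.270×10^-4) / (2π×0.206 m) = 2.692×10^-2 H.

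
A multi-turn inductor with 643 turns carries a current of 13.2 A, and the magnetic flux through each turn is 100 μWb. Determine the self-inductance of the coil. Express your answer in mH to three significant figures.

Self-inductance is defined by L = NΦ_B/I (flux linkage over current).
L = (643)(1.000×10^-4 Wb)/(13.2 A) = 4.871×10^-3 H.

L ≈ 4.87 mH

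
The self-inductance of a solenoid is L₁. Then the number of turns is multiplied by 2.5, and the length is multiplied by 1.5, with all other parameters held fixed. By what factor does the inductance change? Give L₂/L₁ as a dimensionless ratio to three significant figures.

For a solenoid, L ∝ μᵣN²A/ℓ.
L₂/L₁ = (2.5)^2 × (1.5)^-1 = 4.17.

L₂/L₁ = 4.17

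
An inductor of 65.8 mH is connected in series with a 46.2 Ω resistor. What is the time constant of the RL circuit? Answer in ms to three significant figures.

τ ≈ 1.42 ms

τ = L/R = (6.580×10^-2 H)/(46.2 Ω) = 1.424×10^-3 s.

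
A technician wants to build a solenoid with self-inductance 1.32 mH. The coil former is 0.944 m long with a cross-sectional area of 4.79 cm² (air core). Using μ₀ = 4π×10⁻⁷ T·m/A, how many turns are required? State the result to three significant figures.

A = 4.79 cm² = 4.790×10^-4 m².
From L = μ₀N²A/ℓ, N = √(Lℓ / (μ₀A)).
N = √[(1.320×10^-3)(0.944) / ((4π×10⁻⁷)×4.790×10^-4)] = √(2.070×10^6) ≈ 1438.8.

N ≈ 1440 turns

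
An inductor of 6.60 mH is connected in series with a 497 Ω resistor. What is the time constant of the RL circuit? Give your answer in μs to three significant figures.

τ ≈ 13.3 μs

τ = L/R = (6.600×10^-3 H)/(497 Ω) = 1.328×10^-5 s.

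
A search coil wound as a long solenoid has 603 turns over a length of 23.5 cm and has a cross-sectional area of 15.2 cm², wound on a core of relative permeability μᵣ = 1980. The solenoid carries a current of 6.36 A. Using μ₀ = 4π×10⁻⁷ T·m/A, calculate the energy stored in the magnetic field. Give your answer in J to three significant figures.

U ≈ 118 J

A = 15.2 cm² = 1.520×10^-3 m².
L = μ₀μᵣN²A/ℓ = (4π×10⁻⁷)(1980)(603)²(1.520×10^-3)/(0.235) = 5.852 H.
U = ½LI² = ½(5.852)(6.36)² = 118.4 J.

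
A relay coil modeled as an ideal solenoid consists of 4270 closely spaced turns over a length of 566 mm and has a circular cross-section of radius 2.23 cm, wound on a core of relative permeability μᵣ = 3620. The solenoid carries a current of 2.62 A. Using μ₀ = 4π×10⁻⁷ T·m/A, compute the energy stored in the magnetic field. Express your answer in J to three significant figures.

A = πr² = π(2.230×10^-2 m)² = 1.562×10^-3 m².
L = μ₀μᵣN²A/ℓ = (4π×10⁻⁷)(3620)(4270)²(1.562×10^-3)/(0.566) = 228.9 H.
U = ½LI² = ½(228.9)(2.62)² = 785.8 J.

U ≈ 786 J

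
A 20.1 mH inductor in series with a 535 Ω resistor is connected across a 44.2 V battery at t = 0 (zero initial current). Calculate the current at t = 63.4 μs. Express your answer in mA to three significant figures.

I ≈ 67.3 mA

τ = L/R = 2.010×10^-2/535 = 3.757×10^-5 s; final current I_∞ = ε/R = 44.2/535 = 8.262×10^-2 A.
I(t) = I_∞(1 − e^(−t/τ)) with t/τ = 1.688.
I = (8.262×10^-2)(1 − e^(−1.688)) = 6.733×10^-2 A.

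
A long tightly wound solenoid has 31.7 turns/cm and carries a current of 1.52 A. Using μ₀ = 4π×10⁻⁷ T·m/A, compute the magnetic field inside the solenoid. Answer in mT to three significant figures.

B ≈ 6.05 mT

Inside a long solenoid, B = μ₀nI.
B = (4π×10⁻⁷)(3.170×10^3 m⁻¹)(1.52 A) = 6.05498×10^-3 T.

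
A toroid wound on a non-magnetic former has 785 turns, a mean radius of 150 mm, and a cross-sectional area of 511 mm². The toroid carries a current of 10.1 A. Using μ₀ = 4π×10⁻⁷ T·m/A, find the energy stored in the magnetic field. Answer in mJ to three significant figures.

L = μ₀N²A/(2πR) = (4π×10⁻⁷)(785)²(5.110×10^-4)/(2π×0.15) = 4.199×10^-4 H.
U = ½LI² = ½(4.199×10^-4)(10.1)² = 2.141×10^-2 J.

U ≈ 21.4 mJ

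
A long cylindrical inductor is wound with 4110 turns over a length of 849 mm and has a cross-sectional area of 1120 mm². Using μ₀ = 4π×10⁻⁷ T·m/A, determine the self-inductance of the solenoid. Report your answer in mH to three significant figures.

L ≈ 28.0 mH

A = 1120 mm² = 1.120×10^-3 m².
For a long solenoid, L = μ₀N²A/ℓ.
L = (4π×10⁻⁷)(4110)²(1.120×10^-3)/(0.849 m) = 2.800×10^-2 H.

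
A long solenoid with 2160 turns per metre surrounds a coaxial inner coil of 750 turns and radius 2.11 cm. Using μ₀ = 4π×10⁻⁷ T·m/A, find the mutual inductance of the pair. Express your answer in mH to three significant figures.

The outer solenoid produces a uniform field B₁ = μ₀n₁I₁ across the inner coil,
so the flux linkage is N₂Φ = N₂B₁A₂ = μ₀n₁N₂A₂·I₁, giving M = μ₀n₁N₂A₂.
A₂ = πr² = π(2.110×10^-2 m)² = 1.399×10^-3 m².
M = (4π×10⁻⁷)(2160)(750)(1.399×10^-3) = 2.847×10^-3 H.

M ≈ 2.85 mH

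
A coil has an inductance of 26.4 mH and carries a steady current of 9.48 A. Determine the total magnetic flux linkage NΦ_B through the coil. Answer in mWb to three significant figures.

From L = NΦ_B/I, the flux linkage is NΦ_B = LI.
NΦ_B = (2.640×10^-2 H)(9.48 A) = 0.2503 Wb.

NΦ_B ≈ 250 mWb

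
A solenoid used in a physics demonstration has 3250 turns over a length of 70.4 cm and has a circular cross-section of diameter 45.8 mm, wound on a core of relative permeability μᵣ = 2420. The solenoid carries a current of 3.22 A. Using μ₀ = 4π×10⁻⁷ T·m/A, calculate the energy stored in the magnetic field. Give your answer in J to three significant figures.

U ≈ 390 J

A = π(d/2)² = π(2.290×10^-2 m)² = 1.647×10^-3 m².
L = μ₀μᵣN²A/ℓ = (4π×10⁻⁷)(2420)(3250)²(1.647×10^-3)/(0.704) = 75.17 H.
U = ½LI² = ½(75.17)(3.22)² = 389.7 J.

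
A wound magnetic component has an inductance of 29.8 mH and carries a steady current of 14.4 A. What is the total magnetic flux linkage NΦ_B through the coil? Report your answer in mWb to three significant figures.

NΦ_B ≈ 429 mWb

From L = NΦ_B/I, the flux linkage is NΦ_B = LI.
NΦ_B = (2.980×10^-2 H)(14.4 A) = 0.4291 Wb.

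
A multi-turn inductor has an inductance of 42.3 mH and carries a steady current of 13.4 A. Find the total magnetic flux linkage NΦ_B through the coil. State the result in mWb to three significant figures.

From L = NΦ_B/I, the flux linkage is NΦ_B = LI.
NΦ_B = (4.230×10^-2 H)(13.4 A) = 0.5668 Wb.

NΦ_B ≈ 567 mWb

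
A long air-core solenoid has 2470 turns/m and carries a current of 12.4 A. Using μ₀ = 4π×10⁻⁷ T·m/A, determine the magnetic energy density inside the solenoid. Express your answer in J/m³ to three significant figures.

B = μ₀nI = (4π×10⁻⁷)(2.470×10^3)(12.4) = 3.849×10^-2 T.
u = B²/(2μ₀) = (3.849×10^-2)²/(2×4π×10⁻⁷) = 589.4 J/m³.

u ≈ 589 J/m³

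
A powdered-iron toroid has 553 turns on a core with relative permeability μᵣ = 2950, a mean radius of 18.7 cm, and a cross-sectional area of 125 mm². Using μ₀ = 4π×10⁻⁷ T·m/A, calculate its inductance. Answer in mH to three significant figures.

For a thin toroid, L = μ₀μᵣN²A/(2πR).
L = (4π×10⁻⁷)(2950)(553)²(1.250×10^-4) / (2π×0.187 m) = 0.1206 H.

L ≈ 121 mH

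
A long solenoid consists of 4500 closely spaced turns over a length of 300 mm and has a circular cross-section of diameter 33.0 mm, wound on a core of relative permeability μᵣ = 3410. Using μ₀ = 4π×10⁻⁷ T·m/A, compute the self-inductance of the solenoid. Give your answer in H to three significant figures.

A = π(d/2)² = π(1.650×10^-2 m)² = 8.553×10^-4 m².
For a long solenoid, L = μ₀μᵣN²A/ℓ.
L = (4π×10⁻⁷)(3410)(4500)²(8.553×10^-4)/(0.3 m) = 247.4 H.

L ≈ 247 H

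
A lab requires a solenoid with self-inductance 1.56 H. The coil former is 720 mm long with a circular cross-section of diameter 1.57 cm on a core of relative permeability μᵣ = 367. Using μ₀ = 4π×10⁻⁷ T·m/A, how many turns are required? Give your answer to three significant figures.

N ≈ 3550 turns

A = π(d/2)² = π(7.850×10^-3 m)² = 1.936×10^-4 m².
From L = μ₀μᵣN²A/ℓ, N = √(Lℓ / (μ₀μᵣA)).
N = √[(1.56)(0.72) / ((4π×10⁻⁷)(367)×1.936×10^-4)] = √(1.258×10^7) ≈ 3546.9.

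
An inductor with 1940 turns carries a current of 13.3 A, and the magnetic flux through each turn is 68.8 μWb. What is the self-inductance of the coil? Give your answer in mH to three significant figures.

Self-inductance is defined by L = NΦ_B/I (flux linkage over current).
L = (1940)(6.880×10^-5 Wb)/(13.3 A) = 1.004×10^-2 H.

L ≈ 10.0 mH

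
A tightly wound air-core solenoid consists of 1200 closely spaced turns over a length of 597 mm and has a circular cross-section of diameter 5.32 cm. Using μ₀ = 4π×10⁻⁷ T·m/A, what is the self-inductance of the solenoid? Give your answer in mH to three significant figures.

A = π(d/2)² = π(2.660×10^-2 m)² = 2.223×10^-3 m².
For a long solenoid, L = μ₀N²A/ℓ.
L = (4π×10⁻⁷)(1200)²(2.223×10^-3)/(0.597 m) = 6.738×10^-3 H.

L ≈ 6.74 mH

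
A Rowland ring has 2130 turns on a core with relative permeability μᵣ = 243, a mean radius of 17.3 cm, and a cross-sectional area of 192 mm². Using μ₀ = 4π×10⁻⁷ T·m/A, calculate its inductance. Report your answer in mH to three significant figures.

L ≈ 245 mH

For a thin toroid, L = μ₀μᵣN²A/(2πR).
L = (4π×10⁻⁷)(243)(2130)²(1.920×10^-4) / (2π×0.173 m) = 0.2447 H.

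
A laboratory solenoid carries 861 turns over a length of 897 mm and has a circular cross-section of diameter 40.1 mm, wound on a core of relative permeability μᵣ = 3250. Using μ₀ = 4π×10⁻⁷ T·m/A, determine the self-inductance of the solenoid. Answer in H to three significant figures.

L ≈ 4.26 H

A = π(d/2)² = π(2.005×10^-2 m)² = 1.263×10^-3 m².
For a long solenoid, L = μ₀μᵣN²A/ℓ.
L = (4π×10⁻⁷)(3250)(861)²(1.263×10^-3)/(0.897 m) = 4.263 H.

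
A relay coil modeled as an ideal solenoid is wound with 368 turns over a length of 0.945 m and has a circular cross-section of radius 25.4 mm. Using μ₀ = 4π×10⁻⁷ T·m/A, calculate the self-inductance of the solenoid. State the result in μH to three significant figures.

A = πr² = π(2.540×10^-2 m)² = 2.027×10^-3 m².
For a long solenoid, L = μ₀N²A/ℓ.
L = (4π×10⁻⁷)(368)²(2.027×10^-3)/(0.945 m) = 3.650×10^-4 H.

L ≈ 365 μH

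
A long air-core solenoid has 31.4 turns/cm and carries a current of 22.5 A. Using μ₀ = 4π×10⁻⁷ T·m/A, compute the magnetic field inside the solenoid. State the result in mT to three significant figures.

Inside a long solenoid, B = μ₀nI.
B = (4π×10⁻⁷)(3.140×10^3 m⁻¹)(22.5 A) = 8.878×10^-2 T.

B ≈ 88.8 mT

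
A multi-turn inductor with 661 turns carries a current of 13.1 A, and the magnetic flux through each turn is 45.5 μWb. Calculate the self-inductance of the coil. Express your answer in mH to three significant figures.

L ≈ 2.30 mH

Self-inductance is defined by L = NΦ_B/I (flux linkage over current).
L = (661)(4.550×10^-5 Wb)/(13.1 A) = 2.296×10^-3 H.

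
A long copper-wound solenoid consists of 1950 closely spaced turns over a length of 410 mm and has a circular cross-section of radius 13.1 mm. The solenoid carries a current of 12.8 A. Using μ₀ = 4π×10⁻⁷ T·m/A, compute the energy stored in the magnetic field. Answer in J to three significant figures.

A = πr² = π(1.310×10^-2 m)² = 5.391×10^-4 m².
L = μ₀N²A/ℓ = (4π×10⁻⁷)(1950)²(5.391×10^-4)/(0.41) = 6.283×10^-3 H.
U = ½LI² = ½(6.283×10^-3)(12.8)² = 0.5147 J.

U ≈ 0.515 J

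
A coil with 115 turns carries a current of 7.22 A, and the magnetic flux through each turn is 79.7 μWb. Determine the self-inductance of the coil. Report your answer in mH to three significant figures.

L ≈ 1.27 mH

Self-inductance is defined by L = NΦ_B/I (flux linkage over current).
L = (115)(7.970×10^-5 Wb)/(7.22 A) = 1.269×10^-3 H.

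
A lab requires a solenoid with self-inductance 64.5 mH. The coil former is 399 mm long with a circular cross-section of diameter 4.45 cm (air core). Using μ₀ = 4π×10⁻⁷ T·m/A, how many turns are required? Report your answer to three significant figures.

A = π(d/2)² = π(2.225×10^-2 m)² = 1.555×10^-3 m².
From L = μ₀N²A/ℓ, N = √(Lℓ / (μ₀A)).
N = √[(6.450×10^-2)(0.399) / ((4π×10⁻⁷)×1.555×10^-3)] = √(1.317×10^7) ≈ 3628.7.

N ≈ 3630 turns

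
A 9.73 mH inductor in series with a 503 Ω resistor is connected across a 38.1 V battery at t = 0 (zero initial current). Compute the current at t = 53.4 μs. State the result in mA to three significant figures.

I ≈ 71.0 mA

τ = L/R = 9.730×10^-3/503 = 1.934×10^-5 s; final current I_∞ = ε/R = 38.1/503 = 7.5746×10^-2 A.
I(t) = I_∞(1 − e^(−t/τ)) with t/τ = 2.761.
I = (7.5746×10^-2)(1 − e^(−2.761)) = 7.095×10^-2 A.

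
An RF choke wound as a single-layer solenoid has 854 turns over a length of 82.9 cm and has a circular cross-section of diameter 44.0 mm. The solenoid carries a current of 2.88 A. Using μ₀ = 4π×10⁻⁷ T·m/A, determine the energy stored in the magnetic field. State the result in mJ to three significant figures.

A = π(d/2)² = π(2.200×10^-2 m)² = 1.521×10^-3 m².
L = μ₀N²A/ℓ = (4π×10⁻⁷)(854)²(1.521×10^-3)/(0.829) = 1.681×10^-3 H.
U = ½LI² = ½(1.681×10^-3)(2.88)² = 6.971×10^-3 J.

U ≈ 6.97 mJ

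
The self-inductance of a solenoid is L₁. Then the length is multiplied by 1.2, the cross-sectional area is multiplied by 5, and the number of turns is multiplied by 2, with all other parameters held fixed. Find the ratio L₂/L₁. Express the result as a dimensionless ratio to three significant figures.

For a solenoid, L ∝ μᵣN²A/ℓ.
L₂/L₁ = (1.2)^-1 × (5) × (2)^2 = 16.7.

L₂/L₁ = 16.7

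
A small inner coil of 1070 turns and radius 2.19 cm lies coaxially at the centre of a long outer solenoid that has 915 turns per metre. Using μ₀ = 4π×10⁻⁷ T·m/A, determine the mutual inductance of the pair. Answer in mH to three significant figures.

M ≈ 1.85 mH

The outer solenoid produces a uniform field B₁ = μ₀n₁I₁ across the inner coil,
so the flux linkage is N₂Φ = N₂B₁A₂ = μ₀n₁N₂A₂·I₁, giving M = μ₀n₁N₂A₂.
A₂ = πr² = π(2.190×10^-2 m)² = 1.507×10^-3 m².
M = (4π×10⁻⁷)(915)(1070)(1.507×10^-3) = 1.854×10^-3 H.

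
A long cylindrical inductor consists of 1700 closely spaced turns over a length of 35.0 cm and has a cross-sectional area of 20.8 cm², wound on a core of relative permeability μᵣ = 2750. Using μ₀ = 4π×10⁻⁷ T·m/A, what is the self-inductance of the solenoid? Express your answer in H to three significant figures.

A = 20.8 cm² = 2.080×10^-3 m².
For a long solenoid, L = μ₀μᵣN²A/ℓ.
L = (4π×10⁻⁷)(2750)(1700)²(2.080×10^-3)/(0.35 m) = 59.35 H.

L ≈ 59.4 H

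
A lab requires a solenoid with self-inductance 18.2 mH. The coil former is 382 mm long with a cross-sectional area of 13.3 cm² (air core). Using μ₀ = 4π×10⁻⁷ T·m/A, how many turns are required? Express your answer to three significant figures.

N ≈ 2040 turns

A = 13.3 cm² = 1.330×10^-3 m².
From L = μ₀N²A/ℓ, N = √(Lℓ / (μ₀A)).
N = √[(1.820×10^-2)(0.382) / ((4π×10⁻⁷)×1.330×10^-3)] = √(4.160×10^6) ≈ 2039.6.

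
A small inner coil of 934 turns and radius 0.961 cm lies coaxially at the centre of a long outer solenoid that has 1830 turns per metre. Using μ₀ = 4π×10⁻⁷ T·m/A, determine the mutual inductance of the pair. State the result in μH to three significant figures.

The outer solenoid produces a uniform field B₁ = μ₀n₁I₁ across the inner coil,
so the flux linkage is N₂Φ = N₂B₁A₂ = μ₀n₁N₂A₂·I₁, giving M = μ₀n₁N₂A₂.
A₂ = πr² = π(9.610×10^-3 m)² = 2.901×10^-4 m².
M = (4π×10⁻⁷)(1830)(934)(2.901×10^-4) = 6.232×10^-4 H.

M ≈ 623 μH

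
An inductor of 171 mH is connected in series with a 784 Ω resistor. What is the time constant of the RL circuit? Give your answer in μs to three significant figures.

τ ≈ 218 μs

τ = L/R = (0.171 H)/(784 Ω) = 2.181×10^-4 s.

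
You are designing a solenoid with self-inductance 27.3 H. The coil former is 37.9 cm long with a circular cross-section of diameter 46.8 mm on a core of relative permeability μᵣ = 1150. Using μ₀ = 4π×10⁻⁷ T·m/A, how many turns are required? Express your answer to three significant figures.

A = π(d/2)² = π(2.340×10^-2 m)² = 1.720×10^-3 m².
From L = μ₀μᵣN²A/ℓ, N = √(Lℓ / (μ₀μᵣA)).
N = √[(27.3)(0.379) / ((4π×10⁻⁷)(1150)×1.720×10^-3)] = √(4.162×10^6) ≈ 2040.1.

N ≈ 2040 turns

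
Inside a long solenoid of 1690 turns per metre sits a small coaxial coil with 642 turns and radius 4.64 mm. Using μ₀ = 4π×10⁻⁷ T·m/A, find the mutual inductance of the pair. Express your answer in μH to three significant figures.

The outer solenoid produces a uniform field B₁ = μ₀n₁I₁ across the inner coil,
so the flux linkage is N₂Φ = N₂B₁A₂ = μ₀n₁N₂A₂·I₁, giving M = μ₀n₁N₂A₂.
A₂ = πr² = π(4.640×10^-3 m)² = 6.764×10^-5 m².
M = (4π×10⁻⁷)(1690)(642)(6.764×10^-5) = 9.222×10^-5 H.

M ≈ 92.2 μH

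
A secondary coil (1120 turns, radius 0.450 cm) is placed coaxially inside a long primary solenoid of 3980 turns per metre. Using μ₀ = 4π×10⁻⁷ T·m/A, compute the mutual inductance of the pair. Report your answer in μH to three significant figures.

The outer solenoid produces a uniform field B₁ = μ₀n₁I₁ across the inner coil,
so the flux linkage is N₂Φ = N₂B₁A₂ = μ₀n₁N₂A₂·I₁, giving M = μ₀n₁N₂A₂.
A₂ = πr² = π(4.500×10^-3 m)² = 6.362×10^-5 m².
M = (4π×10⁻⁷)(3980)(1120)(6.362×10^-5) = 3.564×10^-4 H.

M ≈ 356 μH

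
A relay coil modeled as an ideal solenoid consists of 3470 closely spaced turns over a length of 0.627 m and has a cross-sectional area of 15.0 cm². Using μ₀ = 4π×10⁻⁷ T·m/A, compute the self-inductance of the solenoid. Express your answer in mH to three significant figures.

A = 15.0 cm² = 1.500×10^-3 m².
For a long solenoid, L = μ₀N²A/ℓ.
L = (4π×10⁻⁷)(3470)²(1.500×10^-3)/(0.627 m) = 3.620×10^-2 H.

L ≈ 36.2 mH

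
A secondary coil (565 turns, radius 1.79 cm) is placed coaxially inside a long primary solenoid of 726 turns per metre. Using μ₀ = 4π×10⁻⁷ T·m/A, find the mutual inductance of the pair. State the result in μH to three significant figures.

M ≈ 519 μH

The outer solenoid produces a uniform field B₁ = μ₀n₁I₁ across the inner coil,
so the flux linkage is N₂Φ = N₂B₁A₂ = μ₀n₁N₂A₂·I₁, giving M = μ₀n₁N₂A₂.
A₂ = πr² = π(1.790×10^-2 m)² = 1.007×10^-3 m².
M = (4π×10⁻⁷)(726)(565)(1.007×10^-3) = 5.189×10^-4 H.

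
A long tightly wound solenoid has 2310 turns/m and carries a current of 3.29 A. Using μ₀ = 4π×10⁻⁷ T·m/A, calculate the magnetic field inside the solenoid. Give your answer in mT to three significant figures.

B ≈ 9.55 mT

Inside a long solenoid, B = μ₀nI.
B = (4π×10⁻⁷)(2.310×10^3 m⁻¹)(3.29 A) = 9.550×10^-3 T.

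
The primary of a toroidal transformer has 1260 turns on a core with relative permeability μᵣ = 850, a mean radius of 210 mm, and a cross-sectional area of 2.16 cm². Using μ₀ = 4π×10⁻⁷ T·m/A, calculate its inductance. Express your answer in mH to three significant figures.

L ≈ 278 mH

For a thin toroid, L = μ₀μᵣN²A/(2πR).
L = (4π×10⁻⁷)(850)(1260)²(2.160×10^-4) / (2π×0.21 m) = 0.2776 H.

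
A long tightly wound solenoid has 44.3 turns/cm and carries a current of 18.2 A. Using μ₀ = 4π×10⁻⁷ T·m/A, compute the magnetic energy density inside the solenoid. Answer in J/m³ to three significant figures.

u ≈ 4080 J/m³

B = μ₀nI = (4π×10⁻⁷)(4.430×10^3)(18.2) = 0.1013 T.
u = B²/(2μ₀) = (0.1013)²/(2×4π×10⁻⁷) = 4.084×10^3 J/m³.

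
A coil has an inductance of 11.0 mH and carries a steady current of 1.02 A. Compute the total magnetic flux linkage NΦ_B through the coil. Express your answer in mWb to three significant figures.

NΦ_B ≈ 11.2 mWb

From L = NΦ_B/I, the flux linkage is NΦ_B = LI.
NΦ_B = (1.100×10^-2 H)(1.02 A) = 1.122×10^-2 Wb.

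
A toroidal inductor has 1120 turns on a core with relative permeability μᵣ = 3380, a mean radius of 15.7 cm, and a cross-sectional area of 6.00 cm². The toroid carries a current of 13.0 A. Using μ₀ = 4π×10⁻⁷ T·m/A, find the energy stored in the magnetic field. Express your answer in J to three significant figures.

L = μ₀μᵣN²A/(2πR) = (4π×10⁻⁷)(3380)(1120)²(6.000×10^-4)/(2π×0.157) = 3.241 H.
U = ½LI² = ½(3.241)(13.0)² = 273.8 J.

U ≈ 274 J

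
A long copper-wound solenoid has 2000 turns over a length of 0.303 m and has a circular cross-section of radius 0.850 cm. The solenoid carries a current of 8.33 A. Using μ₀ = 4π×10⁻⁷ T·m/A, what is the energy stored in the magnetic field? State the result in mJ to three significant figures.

U ≈ 131 mJ

A = πr² = π(8.500×10^-3 m)² = 2.270×10^-4 m².
L = μ₀N²A/ℓ = (4π×10⁻⁷)(2000)²(2.270×10^-4)/(0.303) = 3.765×10^-3 H.
U = ½LI² = ½(3.765×10^-3)(8.33)² = 0.1306 J.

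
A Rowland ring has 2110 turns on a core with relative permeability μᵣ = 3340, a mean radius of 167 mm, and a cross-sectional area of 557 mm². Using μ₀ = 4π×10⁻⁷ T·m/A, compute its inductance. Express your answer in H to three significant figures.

For a thin toroid, L = μ₀μᵣN²A/(2πR).
L = (4π×10⁻⁷)(3340)(2110)²(5.570×10^-4) / (2π×0.167 m) = 9.919 H.

L ≈ 9.92 H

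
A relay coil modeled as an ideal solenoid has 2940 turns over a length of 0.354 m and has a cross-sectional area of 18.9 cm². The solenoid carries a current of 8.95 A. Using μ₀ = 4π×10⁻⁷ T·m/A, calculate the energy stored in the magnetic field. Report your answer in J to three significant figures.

A = 18.9 cm² = 1.890×10^-3 m².
L = μ₀N²A/ℓ = (4π×10⁻⁷)(2940)²(1.890×10^-3)/(0.354) = 5.799×10^-2 H.
U = ½LI² = ½(5.799×10^-2)(8.95)² = 2.323 J.

U ≈ 2.32 J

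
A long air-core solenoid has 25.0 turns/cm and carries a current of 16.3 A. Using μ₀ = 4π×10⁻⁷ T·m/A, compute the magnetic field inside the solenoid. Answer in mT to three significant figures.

Inside a long solenoid, B = μ₀nI.
B = (4π×10⁻⁷)(2.500×10^3 m⁻¹)(16.3 A) = 5.121×10^-2 T.

B ≈ 51.2 mT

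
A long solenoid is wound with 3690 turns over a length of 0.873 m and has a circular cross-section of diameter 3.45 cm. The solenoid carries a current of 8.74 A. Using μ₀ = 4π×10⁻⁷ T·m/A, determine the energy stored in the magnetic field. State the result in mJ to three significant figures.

A = π(d/2)² = π(1.725×10^-2 m)² = 9.348×10^-4 m².
L = μ₀N²A/ℓ = (4π×10⁻⁷)(3690)²(9.348×10^-4)/(0.873) = 1.832×10^-2 H.
U = ½LI² = ½(1.832×10^-2)(8.74)² = 0.6998 J.

U ≈ 700 mJ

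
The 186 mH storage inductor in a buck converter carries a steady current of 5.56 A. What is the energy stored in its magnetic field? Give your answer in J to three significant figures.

U ≈ 2.87 J

Stored magnetic energy: U = ½LI².
U = ½(0.186 H)(5.56 A)² = 2.87496 J.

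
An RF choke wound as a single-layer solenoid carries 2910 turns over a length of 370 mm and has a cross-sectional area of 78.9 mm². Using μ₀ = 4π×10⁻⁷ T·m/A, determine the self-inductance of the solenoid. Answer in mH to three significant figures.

L ≈ 2.27 mH

A = 78.9 mm² = 7.890×10^-5 m².
For a long solenoid, L = μ₀N²A/ℓ.
L = (4π×10⁻⁷)(2910)²(7.890×10^-5)/(0.37 m) = 2.269×10^-3 H.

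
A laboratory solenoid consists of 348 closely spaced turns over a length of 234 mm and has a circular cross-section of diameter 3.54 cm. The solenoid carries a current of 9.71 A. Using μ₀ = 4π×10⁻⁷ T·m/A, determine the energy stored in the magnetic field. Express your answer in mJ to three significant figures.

U ≈ 30.2 mJ

A = π(d/2)² = π(1.770×10^-2 m)² = 9.842×10^-4 m².
L = μ₀N²A/ℓ = (4π×10⁻⁷)(348)²(9.842×10^-4)/(0.234) = 6.401×10^-4 H.
U = ½LI² = ½(6.401×10^-4)(9.71)² = 3.018×10^-2 J.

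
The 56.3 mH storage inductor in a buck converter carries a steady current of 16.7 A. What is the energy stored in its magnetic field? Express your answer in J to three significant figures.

Stored magnetic energy: U = ½LI².
U = ½(5.630×10^-2 H)(16.7 A)² = 7.851 J.

U ≈ 7.85 J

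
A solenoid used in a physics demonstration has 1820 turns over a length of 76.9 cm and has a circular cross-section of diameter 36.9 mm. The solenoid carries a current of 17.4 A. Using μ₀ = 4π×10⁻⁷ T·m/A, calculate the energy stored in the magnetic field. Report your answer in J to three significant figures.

A = π(d/2)² = π(1.845×10^-2 m)² = 1.069×10^-3 m².
L = μ₀N²A/ℓ = (4π×10⁻⁷)(1820)²(1.069×10^-3)/(0.769) = 5.789×10^-3 H.
U = ½LI² = ½(5.789×10^-3)(17.4)² = 0.8763 J.

U ≈ 0.876 J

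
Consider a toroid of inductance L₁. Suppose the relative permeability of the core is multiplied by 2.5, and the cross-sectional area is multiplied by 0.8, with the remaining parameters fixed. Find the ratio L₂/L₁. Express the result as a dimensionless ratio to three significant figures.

For a toroid, L ∝ μᵣN²A/R.
L₂/L₁ = (2.5) × (0.8) = 2.00.

L₂/L₁ = 2.00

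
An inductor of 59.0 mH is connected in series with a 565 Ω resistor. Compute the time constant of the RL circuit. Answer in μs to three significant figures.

τ = L/R = (5.900×10^-2 H)/(565 Ω) = 1.044×10^-4 s.

τ ≈ 104 μs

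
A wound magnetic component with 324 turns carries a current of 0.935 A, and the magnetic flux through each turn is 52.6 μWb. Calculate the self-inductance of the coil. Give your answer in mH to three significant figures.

Self-inductance is defined by L = NΦ_B/I (flux linkage over current).
L = (324)(5.260×10^-5 Wb)/(0.935 A) = 1.823×10^-2 H.

L ≈ 18.2 mH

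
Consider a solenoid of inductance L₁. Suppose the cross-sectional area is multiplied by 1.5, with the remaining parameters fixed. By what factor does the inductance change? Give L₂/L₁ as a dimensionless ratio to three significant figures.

L₂/L₁ = 1.50

For a solenoid, L ∝ μᵣN²A/ℓ.
L₂/L₁ = (1.5) = 1.50.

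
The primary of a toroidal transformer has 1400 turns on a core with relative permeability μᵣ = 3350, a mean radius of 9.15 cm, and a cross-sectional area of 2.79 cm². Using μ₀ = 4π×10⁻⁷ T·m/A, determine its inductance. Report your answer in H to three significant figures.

L ≈ 4.00 H

For a thin toroid, L = μ₀μᵣN²A/(2πR).
L = (4π×10⁻⁷)(3350)(1400)²(2.790×10^-4) / (2π×9.150×10^-2 m) = 4.004 H.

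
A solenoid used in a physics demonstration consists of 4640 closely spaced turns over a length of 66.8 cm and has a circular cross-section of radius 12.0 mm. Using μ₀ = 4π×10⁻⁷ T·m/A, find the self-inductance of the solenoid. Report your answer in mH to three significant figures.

A = πr² = π(1.200×10^-2 m)² = 4.524×10^-4 m².
For a long solenoid, L = μ₀N²A/ℓ.
L = (4π×10⁻⁷)(4640)²(4.524×10^-4)/(0.668 m) = 1.832×10^-2 H.

L ≈ 18.3 mH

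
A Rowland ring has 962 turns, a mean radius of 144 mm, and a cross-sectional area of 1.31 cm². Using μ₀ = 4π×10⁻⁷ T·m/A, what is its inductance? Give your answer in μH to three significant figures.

For a thin toroid, L = μ₀N²A/(2πR).
L = (4π×10⁻⁷)(962)²(1.310×10^-4) / (2π×0.144 m) = 1.684×10^-4 H.

L ≈ 168 μH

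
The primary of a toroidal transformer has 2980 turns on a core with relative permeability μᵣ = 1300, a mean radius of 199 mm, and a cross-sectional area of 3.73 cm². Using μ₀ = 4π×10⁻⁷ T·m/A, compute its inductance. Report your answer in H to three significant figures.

For a thin toroid, L = μ₀μᵣN²A/(2πR).
L = (4π×10⁻⁷)(1300)(2980)²(3.730×10^-4) / (2π×0.199 m) = 4.328 H.

L ≈ 4.33 H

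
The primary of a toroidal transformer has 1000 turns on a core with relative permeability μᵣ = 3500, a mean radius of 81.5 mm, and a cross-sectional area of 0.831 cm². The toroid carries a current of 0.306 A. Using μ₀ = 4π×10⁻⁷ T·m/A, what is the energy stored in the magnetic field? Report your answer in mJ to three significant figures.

U ≈ 33.4 mJ

L = μ₀μᵣN²A/(2πR) = (4π×10⁻⁷)(3500)(1000)²(8.310×10^-5)/(2π×8.150×10^-2) = 0.7137 H.
U = ½LI² = ½(0.7137)(0.306)² = 3.342×10^-2 J.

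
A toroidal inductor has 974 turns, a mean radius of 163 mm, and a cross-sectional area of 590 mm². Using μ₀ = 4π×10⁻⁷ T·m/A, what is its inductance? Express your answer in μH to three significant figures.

For a thin toroid, L = μ₀N²A/(2πR).
L = (4π×10⁻⁷)(974)²(5.900×10^-4) / (2π×0.163 m) = 6.868×10^-4 H.

L ≈ 687 μH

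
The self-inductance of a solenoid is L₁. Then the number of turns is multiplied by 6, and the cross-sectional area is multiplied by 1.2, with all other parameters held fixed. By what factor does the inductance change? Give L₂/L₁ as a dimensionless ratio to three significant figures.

For a solenoid, L ∝ μᵣN²A/ℓ.
L₂/L₁ = (6)^2 × (1.2) = 43.2.

L₂/L₁ = 43.2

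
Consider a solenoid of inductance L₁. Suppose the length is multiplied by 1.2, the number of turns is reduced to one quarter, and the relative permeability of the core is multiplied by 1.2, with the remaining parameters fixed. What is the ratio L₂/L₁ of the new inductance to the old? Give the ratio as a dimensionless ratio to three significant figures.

For a solenoid, L ∝ μᵣN²A/ℓ.
L₂/L₁ = (1.2)^-1 × (0.25)^2 × (1.2) = 0.0625.

L₂/L₁ = 0.0625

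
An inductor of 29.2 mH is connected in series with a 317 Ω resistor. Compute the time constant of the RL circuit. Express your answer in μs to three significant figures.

τ = L/R = (2.920×10^-2 H)/(317 Ω) = 9.211×10^-5 s.

τ ≈ 92.1 μs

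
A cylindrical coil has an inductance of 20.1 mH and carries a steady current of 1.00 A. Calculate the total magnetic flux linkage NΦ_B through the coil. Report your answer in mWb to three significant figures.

From L = NΦ_B/I, the flux linkage is NΦ_B = LI.
NΦ_B = (2.010×10^-2 H)(1.00 A) = 2.010×10^-2 Wb.

NΦ_B ≈ 20.1 mWb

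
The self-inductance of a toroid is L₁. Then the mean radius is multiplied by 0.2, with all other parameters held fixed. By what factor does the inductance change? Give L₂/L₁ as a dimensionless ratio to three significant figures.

L₂/L₁ = 5.00

For a toroid, L ∝ μᵣN²A/R.
L₂/L₁ = (0.2)^-1 = 5.00.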